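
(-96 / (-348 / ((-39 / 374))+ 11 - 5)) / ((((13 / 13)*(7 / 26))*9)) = -5408 / 456351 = -0.01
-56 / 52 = -1.08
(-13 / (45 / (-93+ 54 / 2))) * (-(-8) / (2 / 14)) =16016 / 15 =1067.73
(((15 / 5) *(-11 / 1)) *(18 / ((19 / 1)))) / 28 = -297 / 266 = -1.12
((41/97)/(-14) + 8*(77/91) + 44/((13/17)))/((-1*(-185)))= 226951/653198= 0.35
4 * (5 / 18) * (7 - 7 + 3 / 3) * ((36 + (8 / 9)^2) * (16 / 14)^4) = 122060800 / 1750329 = 69.74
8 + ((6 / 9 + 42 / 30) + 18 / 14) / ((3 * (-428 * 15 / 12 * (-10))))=8.00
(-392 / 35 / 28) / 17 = -2 / 85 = -0.02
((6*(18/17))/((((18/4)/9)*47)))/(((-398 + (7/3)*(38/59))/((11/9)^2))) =-118/115855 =-0.00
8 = 8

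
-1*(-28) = 28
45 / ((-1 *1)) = -45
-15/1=-15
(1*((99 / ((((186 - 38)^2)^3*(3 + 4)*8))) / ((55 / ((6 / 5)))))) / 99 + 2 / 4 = 40460479179366403 / 80920958358732800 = 0.50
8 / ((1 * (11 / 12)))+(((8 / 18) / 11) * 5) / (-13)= 8.71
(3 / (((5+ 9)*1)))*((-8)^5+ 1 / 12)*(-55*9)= 194641425 / 56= 3475739.73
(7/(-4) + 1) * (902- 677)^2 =-151875/4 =-37968.75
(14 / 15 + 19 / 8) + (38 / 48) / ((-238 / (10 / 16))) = 3.31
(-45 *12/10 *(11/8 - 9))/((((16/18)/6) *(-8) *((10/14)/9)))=-2801547/640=-4377.42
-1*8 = -8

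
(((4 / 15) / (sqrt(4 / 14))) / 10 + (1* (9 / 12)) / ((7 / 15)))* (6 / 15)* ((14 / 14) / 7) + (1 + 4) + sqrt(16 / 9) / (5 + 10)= 2* sqrt(14) / 2625 + 22847 / 4410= 5.18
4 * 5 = 20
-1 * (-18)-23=-5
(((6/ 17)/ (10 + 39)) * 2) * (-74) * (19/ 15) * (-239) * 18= 24194448/ 4165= 5808.99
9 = 9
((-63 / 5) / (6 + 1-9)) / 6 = 21 / 20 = 1.05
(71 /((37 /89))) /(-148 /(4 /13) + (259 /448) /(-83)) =-0.36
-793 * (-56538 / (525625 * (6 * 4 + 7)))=44834634 / 16294375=2.75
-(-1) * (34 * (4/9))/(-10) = -1.51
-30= -30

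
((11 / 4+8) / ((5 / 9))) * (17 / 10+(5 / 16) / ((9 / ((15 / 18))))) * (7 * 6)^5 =437226155289 / 100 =4372261552.89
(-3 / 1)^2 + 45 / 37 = 378 / 37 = 10.22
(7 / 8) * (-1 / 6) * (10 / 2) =-35 / 48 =-0.73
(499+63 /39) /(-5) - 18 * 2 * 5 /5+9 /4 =-34807 /260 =-133.87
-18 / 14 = -1.29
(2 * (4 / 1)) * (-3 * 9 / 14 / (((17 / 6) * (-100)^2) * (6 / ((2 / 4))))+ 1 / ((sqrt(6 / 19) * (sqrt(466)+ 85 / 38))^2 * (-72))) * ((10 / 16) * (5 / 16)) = -839199489174127 / 5206937491144166400+ 276932125 * sqrt(466) / 191431525409712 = -0.00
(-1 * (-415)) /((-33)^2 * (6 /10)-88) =2075 /2827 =0.73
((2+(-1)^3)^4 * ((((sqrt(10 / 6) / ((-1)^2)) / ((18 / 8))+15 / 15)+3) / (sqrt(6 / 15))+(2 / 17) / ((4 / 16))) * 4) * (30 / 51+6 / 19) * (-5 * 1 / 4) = 2920 * sqrt(10) * (-27-sqrt(15)) / 8721-11680 / 5491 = -34.82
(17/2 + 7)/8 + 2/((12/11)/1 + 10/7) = 4239/1552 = 2.73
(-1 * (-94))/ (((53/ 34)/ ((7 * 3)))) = 67116/ 53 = 1266.34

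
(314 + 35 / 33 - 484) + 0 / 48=-5575 / 33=-168.94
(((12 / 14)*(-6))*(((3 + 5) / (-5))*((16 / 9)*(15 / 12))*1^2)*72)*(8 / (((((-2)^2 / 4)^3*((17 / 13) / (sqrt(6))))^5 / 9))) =8869399658496*sqrt(6) / 9938999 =2185884.46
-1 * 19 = -19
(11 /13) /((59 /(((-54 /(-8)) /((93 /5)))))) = 495 /95108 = 0.01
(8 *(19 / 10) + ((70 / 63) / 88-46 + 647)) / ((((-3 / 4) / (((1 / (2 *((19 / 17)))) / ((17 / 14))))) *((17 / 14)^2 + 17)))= -1673978572 / 102166515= -16.38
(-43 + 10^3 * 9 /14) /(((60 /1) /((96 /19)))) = 50.51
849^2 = 720801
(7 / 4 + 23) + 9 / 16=405 / 16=25.31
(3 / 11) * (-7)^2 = 147 / 11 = 13.36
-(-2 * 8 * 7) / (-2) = -56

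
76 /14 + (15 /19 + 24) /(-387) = 92039 /17157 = 5.36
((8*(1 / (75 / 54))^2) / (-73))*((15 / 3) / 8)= -324 / 9125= -0.04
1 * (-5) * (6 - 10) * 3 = 60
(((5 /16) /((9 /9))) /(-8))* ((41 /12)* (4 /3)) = -205 /1152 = -0.18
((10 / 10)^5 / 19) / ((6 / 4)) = 0.04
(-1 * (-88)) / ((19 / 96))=8448 / 19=444.63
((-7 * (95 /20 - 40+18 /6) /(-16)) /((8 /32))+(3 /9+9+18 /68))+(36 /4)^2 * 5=358.16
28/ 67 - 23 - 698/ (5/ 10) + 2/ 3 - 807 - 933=-634741/ 201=-3157.92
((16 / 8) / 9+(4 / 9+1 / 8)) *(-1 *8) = -6.33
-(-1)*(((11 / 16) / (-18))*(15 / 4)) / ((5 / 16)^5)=-90112 / 1875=-48.06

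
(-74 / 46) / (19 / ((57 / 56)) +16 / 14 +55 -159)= 777 / 40664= 0.02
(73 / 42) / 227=73 / 9534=0.01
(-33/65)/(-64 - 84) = 33/9620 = 0.00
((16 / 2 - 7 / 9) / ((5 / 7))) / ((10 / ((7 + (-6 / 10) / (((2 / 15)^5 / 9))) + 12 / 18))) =-1119403649 / 8640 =-129560.61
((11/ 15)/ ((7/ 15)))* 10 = 110/ 7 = 15.71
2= 2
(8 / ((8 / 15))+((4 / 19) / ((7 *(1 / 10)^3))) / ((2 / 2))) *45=269775 / 133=2028.38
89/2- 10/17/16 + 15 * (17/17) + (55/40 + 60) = 8217/68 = 120.84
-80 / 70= -8 / 7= -1.14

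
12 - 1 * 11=1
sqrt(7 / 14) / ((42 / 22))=11 * sqrt(2) / 42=0.37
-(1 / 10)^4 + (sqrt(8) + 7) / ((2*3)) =sqrt(2) / 3 + 34997 / 30000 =1.64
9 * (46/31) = 13.35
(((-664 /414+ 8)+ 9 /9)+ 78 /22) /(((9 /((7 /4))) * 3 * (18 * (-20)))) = -87199 /44264880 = -0.00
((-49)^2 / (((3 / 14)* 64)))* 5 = 84035 / 96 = 875.36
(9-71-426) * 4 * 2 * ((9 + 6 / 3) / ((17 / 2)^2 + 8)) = -171776 / 321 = -535.13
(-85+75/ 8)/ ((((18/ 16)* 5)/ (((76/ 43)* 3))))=-9196/ 129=-71.29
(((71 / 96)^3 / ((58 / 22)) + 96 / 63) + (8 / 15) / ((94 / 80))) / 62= 17989658405 / 523358502912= 0.03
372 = 372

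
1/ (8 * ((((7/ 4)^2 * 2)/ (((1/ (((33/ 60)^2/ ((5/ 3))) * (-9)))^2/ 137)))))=4000000/ 71649789057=0.00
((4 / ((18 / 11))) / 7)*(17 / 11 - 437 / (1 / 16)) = -21970 / 9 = -2441.11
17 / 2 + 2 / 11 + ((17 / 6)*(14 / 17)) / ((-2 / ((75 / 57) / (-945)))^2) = 2111141993 / 243168156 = 8.68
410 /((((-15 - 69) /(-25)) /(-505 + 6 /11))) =-28438625 /462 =-61555.47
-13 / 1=-13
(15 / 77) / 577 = 15 / 44429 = 0.00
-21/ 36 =-7/ 12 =-0.58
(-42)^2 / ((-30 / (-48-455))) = 147882 / 5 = 29576.40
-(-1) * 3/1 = 3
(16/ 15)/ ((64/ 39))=13/ 20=0.65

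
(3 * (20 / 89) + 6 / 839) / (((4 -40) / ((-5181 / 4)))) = 14643233 / 597368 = 24.51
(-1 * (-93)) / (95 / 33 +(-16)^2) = 3069 / 8543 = 0.36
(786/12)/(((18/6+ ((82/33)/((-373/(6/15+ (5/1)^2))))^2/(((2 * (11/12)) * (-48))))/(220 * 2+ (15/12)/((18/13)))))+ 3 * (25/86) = 827923383678988175/85988589795544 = 9628.29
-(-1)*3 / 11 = 3 / 11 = 0.27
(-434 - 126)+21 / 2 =-1099 / 2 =-549.50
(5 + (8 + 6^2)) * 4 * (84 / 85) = 193.69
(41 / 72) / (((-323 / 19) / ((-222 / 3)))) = 1517 / 612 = 2.48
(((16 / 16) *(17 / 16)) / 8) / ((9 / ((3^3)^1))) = 51 / 128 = 0.40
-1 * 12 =-12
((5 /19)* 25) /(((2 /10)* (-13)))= -625 /247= -2.53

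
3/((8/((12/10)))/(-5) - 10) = -9/34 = -0.26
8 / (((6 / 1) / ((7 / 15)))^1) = 28 / 45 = 0.62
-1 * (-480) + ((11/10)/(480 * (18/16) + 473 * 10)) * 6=12648033/26350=480.00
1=1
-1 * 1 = -1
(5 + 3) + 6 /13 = 110 /13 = 8.46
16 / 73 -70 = -5094 / 73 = -69.78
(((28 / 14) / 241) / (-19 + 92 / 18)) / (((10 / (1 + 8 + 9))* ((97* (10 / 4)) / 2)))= -648 / 73053125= -0.00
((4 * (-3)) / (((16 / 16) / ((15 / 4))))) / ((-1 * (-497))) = -45 / 497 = -0.09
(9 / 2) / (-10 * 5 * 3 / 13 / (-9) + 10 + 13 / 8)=1404 / 4027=0.35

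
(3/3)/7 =1/7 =0.14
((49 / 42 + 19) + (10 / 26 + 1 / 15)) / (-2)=-10.31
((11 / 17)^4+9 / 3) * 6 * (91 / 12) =12066782 / 83521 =144.48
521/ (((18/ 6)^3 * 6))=521/ 162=3.22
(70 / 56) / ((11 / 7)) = 35 / 44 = 0.80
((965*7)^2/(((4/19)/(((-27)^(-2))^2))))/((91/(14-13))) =123852925/27634932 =4.48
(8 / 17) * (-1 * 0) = 0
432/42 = 72/7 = 10.29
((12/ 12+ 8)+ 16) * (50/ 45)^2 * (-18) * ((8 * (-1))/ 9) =40000/ 81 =493.83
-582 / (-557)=582 / 557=1.04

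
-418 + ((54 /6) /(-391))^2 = -63904177 /152881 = -418.00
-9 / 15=-3 / 5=-0.60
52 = 52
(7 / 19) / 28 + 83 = 6309 / 76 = 83.01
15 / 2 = 7.50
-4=-4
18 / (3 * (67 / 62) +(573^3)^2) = 372 / 731472775023609373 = 0.00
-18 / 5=-3.60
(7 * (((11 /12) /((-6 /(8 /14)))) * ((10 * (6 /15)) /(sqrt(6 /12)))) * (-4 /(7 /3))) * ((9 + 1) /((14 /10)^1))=4400 * sqrt(2) /147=42.33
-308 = -308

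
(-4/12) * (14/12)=-7/18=-0.39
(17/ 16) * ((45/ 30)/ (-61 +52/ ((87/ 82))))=-4437/ 33376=-0.13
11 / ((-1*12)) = -11 / 12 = -0.92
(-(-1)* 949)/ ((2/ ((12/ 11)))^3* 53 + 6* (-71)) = -204984/ 21473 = -9.55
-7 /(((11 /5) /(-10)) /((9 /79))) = 3.62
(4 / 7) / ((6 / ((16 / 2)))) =0.76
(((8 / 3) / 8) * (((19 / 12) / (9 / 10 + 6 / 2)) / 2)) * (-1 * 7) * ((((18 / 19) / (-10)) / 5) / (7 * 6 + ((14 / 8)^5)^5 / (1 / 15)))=281474976710656 / 560376419091047767993005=0.00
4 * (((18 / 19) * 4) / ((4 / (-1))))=-72 / 19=-3.79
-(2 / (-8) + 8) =-31 / 4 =-7.75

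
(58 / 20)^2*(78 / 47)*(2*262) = 8593338 / 1175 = 7313.48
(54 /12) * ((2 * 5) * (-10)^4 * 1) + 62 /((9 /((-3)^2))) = 450062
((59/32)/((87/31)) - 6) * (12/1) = -64.12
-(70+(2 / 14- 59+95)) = -743 / 7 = -106.14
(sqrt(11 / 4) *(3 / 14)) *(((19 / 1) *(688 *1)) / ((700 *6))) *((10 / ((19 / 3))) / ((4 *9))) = 43 *sqrt(11) / 2940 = 0.05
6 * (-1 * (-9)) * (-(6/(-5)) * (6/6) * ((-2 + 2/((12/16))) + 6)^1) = 432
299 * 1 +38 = 337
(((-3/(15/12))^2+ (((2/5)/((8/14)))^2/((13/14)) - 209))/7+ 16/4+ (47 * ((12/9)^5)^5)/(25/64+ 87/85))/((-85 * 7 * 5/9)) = -187009810838636129033509/1400505819232279646250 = -133.53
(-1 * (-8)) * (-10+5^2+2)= 136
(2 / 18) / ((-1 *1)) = -1 / 9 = -0.11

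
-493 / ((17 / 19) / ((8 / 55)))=-4408 / 55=-80.15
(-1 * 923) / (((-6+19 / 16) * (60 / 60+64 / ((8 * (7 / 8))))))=208 / 11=18.91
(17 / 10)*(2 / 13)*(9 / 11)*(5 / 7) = 0.15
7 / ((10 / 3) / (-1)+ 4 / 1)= 21 / 2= 10.50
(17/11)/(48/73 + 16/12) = 3723/4796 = 0.78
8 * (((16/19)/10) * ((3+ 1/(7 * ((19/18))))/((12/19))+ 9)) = 6256/665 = 9.41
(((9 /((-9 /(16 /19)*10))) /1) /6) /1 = -4 /285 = -0.01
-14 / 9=-1.56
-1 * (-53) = 53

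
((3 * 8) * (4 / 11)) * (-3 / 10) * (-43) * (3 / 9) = 2064 / 55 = 37.53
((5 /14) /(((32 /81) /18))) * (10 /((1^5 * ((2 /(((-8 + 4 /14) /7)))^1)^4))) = 9685512225 /645657712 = 15.00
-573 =-573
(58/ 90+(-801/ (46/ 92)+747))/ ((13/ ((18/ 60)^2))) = -19223/ 3250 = -5.91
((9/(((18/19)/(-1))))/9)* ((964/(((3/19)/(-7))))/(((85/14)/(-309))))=-1756376188/765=-2295916.59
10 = 10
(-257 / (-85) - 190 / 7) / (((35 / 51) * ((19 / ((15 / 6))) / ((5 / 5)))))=-43053 / 9310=-4.62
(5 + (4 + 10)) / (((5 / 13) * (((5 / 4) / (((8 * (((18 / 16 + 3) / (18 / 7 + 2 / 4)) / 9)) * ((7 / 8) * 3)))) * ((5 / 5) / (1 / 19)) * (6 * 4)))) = 7007 / 25800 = 0.27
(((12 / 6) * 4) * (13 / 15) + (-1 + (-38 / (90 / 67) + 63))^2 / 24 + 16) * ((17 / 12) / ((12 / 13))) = 754902629 / 6998400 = 107.87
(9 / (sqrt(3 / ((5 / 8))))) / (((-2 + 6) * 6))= sqrt(30) / 32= 0.17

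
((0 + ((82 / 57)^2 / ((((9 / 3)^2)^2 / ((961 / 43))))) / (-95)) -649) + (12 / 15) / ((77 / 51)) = -53679877730081 / 82778493105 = -648.48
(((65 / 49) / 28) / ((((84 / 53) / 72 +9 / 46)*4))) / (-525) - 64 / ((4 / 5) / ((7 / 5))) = -112.00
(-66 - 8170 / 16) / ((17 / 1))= -33.92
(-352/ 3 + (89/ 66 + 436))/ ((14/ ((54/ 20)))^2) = 5132403/ 431200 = 11.90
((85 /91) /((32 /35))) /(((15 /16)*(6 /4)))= 85 /117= 0.73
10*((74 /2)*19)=7030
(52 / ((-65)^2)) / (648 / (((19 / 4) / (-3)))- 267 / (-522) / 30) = -79344 / 2638286885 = -0.00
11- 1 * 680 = -669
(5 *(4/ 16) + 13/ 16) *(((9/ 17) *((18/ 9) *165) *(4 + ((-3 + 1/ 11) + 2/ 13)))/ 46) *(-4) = -396495/ 10166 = -39.00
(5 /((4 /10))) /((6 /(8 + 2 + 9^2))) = 2275 /12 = 189.58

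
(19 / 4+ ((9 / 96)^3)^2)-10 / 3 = 4563404939 / 3221225472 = 1.42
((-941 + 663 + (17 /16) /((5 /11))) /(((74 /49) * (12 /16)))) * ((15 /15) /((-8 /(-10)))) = -360199 /1184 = -304.22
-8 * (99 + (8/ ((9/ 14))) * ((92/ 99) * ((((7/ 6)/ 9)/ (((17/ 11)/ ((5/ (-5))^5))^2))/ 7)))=-501031432/ 632043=-792.72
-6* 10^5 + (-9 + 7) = -600002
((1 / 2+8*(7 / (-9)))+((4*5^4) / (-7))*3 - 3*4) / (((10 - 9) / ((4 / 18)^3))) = -548932 / 45927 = -11.95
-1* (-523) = 523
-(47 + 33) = -80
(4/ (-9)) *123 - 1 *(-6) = -48.67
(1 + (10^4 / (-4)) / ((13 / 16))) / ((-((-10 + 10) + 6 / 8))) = 53316 / 13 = 4101.23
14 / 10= 7 / 5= 1.40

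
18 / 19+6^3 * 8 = 32850 / 19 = 1728.95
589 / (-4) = -589 / 4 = -147.25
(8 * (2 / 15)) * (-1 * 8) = -128 / 15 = -8.53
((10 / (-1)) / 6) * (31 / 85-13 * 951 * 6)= 6305099 / 51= 123629.39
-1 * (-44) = 44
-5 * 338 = -1690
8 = 8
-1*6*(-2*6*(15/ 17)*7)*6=45360/ 17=2668.24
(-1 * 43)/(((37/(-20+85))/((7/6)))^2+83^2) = -8902075/1426244509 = -0.01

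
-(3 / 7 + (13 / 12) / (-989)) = -35513 / 83076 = -0.43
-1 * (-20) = 20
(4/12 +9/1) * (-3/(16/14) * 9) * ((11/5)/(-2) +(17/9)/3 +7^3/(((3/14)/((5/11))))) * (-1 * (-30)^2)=1587234705/11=144294064.09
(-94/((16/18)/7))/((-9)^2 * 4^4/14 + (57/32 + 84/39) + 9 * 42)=-2155608/5425283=-0.40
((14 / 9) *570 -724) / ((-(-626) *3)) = 244 / 2817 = 0.09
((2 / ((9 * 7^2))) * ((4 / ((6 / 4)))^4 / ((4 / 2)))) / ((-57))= -4096 / 2036097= -0.00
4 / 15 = 0.27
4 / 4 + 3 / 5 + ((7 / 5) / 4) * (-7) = -17 / 20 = -0.85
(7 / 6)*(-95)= -665 / 6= -110.83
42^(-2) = 0.00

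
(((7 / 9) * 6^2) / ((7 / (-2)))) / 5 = -1.60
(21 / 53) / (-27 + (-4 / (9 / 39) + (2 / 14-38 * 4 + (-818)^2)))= 441 / 744516652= 0.00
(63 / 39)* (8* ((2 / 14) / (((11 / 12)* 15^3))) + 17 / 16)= 1473137 / 858000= 1.72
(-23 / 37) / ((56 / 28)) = -23 / 74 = -0.31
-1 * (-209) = 209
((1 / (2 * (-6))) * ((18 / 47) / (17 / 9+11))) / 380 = -0.00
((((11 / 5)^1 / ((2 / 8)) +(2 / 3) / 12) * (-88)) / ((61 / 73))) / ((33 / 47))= -10938028 / 8235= -1328.24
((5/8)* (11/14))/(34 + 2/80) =275/19054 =0.01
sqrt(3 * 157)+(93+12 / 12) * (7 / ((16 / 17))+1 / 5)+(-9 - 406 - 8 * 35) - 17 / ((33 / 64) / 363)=-477803 / 40+sqrt(471)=-11923.37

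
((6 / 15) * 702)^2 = 1971216 / 25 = 78848.64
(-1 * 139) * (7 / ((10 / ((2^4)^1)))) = -1556.80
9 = 9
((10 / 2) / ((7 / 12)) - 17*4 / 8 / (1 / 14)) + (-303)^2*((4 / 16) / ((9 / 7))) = 496757 / 28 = 17741.32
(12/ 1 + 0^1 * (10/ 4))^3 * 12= 20736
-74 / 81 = -0.91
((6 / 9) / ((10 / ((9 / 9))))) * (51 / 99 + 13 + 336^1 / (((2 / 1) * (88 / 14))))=1328 / 495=2.68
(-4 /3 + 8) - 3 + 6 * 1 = 29 /3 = 9.67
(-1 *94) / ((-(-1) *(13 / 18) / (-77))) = 130284 / 13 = 10021.85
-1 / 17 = -0.06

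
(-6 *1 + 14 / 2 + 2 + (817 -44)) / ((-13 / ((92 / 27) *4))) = -285568 / 351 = -813.58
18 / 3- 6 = 0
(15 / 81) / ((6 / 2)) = 0.06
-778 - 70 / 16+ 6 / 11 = -781.83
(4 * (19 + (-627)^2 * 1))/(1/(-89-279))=-578713856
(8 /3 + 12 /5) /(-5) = -76 /75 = -1.01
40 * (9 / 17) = 360 / 17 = 21.18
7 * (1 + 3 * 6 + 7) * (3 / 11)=49.64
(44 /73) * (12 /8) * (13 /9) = 286 /219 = 1.31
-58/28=-29/14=-2.07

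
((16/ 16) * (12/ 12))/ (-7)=-0.14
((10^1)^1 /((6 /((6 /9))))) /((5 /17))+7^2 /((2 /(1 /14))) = 199 /36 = 5.53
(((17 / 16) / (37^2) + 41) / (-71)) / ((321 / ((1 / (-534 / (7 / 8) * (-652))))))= -6286567 / 1390482897878016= -0.00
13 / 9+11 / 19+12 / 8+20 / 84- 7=-7753 / 2394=-3.24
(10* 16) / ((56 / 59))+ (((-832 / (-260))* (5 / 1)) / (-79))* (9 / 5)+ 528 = 1925012 / 2765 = 696.21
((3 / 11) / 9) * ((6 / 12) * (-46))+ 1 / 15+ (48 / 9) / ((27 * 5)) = -2632 / 4455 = -0.59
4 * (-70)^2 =19600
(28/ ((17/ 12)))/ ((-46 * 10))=-84/ 1955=-0.04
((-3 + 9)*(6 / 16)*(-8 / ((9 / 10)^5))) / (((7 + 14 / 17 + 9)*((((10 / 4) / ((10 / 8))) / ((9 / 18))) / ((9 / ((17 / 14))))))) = -350000 / 104247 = -3.36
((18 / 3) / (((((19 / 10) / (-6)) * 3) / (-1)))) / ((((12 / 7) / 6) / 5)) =2100 / 19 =110.53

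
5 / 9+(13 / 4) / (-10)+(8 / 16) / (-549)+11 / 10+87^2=55414813 / 7320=7570.33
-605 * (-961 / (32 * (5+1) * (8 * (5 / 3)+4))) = 581405 / 3328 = 174.70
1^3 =1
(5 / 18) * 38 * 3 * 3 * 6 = 570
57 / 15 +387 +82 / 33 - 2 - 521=-21403 / 165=-129.72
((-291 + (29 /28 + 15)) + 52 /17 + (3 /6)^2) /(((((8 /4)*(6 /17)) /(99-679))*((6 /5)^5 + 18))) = 14648171875 /1344546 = 10894.51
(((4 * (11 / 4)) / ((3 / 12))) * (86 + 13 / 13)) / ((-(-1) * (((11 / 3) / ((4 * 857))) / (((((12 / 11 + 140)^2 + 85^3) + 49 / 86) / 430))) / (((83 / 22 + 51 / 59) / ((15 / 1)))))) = 5921743056603534966 / 3630003025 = 1631332815.93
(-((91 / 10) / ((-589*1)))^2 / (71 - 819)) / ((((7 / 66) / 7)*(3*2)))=8281 / 2359062800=0.00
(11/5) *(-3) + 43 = 182/5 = 36.40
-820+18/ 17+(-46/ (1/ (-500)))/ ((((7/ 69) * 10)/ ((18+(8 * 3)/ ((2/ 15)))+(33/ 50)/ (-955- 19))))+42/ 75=6502484686217/ 1448825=4488109.11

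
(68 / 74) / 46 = 17 / 851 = 0.02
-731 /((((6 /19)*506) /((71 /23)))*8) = -986119 /558624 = -1.77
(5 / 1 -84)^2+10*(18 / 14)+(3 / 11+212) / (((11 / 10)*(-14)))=5285342 / 847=6240.07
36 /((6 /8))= 48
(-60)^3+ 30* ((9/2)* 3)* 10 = -211950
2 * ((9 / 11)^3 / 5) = 1458 / 6655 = 0.22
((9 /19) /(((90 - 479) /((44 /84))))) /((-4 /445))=14685 /206948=0.07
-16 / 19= -0.84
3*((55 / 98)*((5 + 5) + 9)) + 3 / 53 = 166449 / 5194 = 32.05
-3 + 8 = 5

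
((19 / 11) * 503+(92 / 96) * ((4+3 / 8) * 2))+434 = 1384631 / 1056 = 1311.20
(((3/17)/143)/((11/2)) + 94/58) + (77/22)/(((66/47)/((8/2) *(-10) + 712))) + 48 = 1337354049/775489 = 1724.53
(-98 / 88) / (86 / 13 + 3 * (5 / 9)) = -1911 / 14212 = -0.13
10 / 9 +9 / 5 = 131 / 45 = 2.91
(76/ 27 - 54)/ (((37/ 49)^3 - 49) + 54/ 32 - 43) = 2601454688/ 4568193639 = 0.57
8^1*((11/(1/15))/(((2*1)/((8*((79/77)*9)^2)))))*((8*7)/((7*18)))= 200082.52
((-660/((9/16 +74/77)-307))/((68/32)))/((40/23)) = 1246784/2132633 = 0.58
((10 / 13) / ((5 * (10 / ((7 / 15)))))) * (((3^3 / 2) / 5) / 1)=63 / 3250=0.02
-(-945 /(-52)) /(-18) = 105 /104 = 1.01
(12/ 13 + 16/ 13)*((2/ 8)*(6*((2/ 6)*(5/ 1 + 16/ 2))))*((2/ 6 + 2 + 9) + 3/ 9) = 490/ 3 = 163.33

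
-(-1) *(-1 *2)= -2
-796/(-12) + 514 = 1741/3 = 580.33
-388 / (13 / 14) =-5432 / 13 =-417.85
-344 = -344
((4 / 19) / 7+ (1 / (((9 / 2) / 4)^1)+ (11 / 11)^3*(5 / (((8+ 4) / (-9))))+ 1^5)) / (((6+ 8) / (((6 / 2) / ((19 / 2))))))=-8767 / 212268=-0.04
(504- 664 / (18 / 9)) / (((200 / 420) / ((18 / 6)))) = 5418 / 5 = 1083.60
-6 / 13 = -0.46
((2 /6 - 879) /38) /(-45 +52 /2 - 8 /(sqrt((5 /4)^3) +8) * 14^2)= 16532992 * sqrt(5) /2157934215 +77170218 /719311405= 0.12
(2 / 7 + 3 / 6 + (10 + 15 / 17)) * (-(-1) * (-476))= -5554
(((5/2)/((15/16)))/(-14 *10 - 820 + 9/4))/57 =-0.00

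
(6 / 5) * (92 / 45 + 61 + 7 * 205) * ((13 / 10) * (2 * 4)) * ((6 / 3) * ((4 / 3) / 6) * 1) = 8309.15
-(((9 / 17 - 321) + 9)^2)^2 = -786074770850625 / 83521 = -9411702097.08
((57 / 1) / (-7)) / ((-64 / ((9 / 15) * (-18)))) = -1.37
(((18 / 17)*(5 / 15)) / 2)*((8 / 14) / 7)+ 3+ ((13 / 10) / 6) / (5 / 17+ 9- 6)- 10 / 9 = 1.97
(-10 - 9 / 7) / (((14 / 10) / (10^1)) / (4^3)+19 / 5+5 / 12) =-758400 / 283507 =-2.68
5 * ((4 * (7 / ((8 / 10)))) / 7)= 25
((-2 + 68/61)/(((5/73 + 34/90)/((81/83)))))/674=-7184295/2501334646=-0.00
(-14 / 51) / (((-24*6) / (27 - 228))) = -469 / 1224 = -0.38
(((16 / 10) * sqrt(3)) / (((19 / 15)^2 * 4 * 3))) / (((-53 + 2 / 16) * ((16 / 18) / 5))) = -150 * sqrt(3) / 16967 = -0.02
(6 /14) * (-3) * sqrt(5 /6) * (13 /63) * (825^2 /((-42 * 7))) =983125 * sqrt(30) /9604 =560.68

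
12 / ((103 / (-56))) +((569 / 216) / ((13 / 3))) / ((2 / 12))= -46225 / 16068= -2.88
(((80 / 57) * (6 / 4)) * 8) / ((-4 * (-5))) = 16 / 19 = 0.84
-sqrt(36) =-6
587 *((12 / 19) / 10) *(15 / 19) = 10566 / 361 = 29.27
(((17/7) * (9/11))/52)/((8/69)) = 10557/32032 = 0.33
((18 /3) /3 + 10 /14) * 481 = 9139 /7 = 1305.57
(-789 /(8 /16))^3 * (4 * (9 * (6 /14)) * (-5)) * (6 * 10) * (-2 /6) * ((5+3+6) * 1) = -84874015123200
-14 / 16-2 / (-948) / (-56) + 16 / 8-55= -53.88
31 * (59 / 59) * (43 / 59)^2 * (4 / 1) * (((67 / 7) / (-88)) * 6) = -11521119 / 268037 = -42.98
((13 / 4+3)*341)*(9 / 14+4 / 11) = 120125 / 56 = 2145.09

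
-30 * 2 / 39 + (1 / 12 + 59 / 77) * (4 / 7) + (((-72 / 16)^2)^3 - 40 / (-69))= 85642681401 / 10314304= 8303.29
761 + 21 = 782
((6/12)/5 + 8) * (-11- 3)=-567/5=-113.40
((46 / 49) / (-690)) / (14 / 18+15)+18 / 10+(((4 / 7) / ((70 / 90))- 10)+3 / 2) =-14824 / 2485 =-5.97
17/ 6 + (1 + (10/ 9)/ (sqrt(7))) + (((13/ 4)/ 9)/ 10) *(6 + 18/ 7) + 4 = 10 *sqrt(7)/ 63 + 57/ 7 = 8.56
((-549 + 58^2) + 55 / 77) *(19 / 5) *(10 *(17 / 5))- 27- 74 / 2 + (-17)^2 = 2548107 / 7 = 364015.29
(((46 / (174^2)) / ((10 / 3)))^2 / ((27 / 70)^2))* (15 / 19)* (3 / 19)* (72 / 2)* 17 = 2203285 / 20681603721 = 0.00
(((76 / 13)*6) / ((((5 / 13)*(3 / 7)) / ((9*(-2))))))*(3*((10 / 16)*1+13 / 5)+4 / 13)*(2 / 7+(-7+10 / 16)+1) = 50596677 / 260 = 194602.60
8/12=2/3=0.67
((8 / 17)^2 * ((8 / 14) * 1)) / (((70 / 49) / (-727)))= -93056 / 1445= -64.40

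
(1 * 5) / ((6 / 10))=25 / 3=8.33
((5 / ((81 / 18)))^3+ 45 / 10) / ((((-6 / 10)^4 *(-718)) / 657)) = -390595625 / 9421596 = -41.46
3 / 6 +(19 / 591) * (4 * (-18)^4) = 5318981 / 394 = 13499.95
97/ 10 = 9.70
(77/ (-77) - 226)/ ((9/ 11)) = -2497/ 9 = -277.44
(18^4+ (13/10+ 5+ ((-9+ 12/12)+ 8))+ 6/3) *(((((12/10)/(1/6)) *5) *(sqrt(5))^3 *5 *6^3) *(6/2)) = 61226843760 *sqrt(5) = 136907384695.12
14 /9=1.56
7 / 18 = 0.39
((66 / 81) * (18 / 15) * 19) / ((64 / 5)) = 209 / 144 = 1.45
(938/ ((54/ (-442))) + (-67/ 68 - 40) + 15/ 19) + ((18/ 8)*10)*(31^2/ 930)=-134210077/ 17442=-7694.65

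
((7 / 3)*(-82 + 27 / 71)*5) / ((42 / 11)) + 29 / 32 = -5081069 / 20448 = -248.49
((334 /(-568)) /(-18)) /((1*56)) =167 /286272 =0.00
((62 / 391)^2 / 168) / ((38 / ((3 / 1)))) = 961 / 81332692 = 0.00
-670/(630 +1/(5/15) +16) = -670/649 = -1.03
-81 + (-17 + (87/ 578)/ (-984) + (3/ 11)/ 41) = -204357999/ 2085424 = -97.99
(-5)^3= -125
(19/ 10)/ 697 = 19/ 6970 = 0.00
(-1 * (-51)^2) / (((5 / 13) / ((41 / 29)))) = -1386333 / 145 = -9560.92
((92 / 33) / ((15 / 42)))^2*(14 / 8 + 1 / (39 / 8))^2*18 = 771616328 / 184041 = 4192.63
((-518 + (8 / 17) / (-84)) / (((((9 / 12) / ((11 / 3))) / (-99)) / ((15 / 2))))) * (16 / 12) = 895051520 / 357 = 2507147.11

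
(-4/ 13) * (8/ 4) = -8/ 13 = -0.62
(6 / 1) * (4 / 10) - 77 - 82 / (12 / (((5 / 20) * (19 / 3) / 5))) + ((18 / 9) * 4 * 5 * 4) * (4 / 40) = -4375 / 72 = -60.76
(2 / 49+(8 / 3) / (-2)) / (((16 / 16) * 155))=-38 / 4557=-0.01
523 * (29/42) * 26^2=5126446/21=244116.48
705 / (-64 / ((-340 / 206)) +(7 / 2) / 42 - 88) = -719100 / 50123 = -14.35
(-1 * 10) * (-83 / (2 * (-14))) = -415 / 14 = -29.64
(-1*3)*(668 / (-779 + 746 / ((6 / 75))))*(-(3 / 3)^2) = 1002 / 4273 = 0.23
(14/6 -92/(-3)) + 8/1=41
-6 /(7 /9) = -54 /7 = -7.71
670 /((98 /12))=4020 /49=82.04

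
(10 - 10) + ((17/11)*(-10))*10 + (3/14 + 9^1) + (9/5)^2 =-547051/3850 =-142.09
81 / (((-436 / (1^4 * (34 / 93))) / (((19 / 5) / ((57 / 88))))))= -6732 / 16895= -0.40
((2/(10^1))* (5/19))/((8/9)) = 9/152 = 0.06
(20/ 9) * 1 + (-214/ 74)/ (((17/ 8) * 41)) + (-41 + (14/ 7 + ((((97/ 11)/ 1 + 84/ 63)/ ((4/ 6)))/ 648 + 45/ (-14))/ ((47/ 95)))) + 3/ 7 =-5180778643949/ 120956186736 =-42.83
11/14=0.79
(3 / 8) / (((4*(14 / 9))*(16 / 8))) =27 / 896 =0.03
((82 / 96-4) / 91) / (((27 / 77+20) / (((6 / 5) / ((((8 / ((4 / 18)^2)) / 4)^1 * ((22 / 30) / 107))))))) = -16157 / 2200068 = -0.01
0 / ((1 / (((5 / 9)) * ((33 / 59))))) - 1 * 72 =-72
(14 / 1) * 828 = 11592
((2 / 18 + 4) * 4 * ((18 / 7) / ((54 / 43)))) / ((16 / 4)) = 8.42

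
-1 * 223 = -223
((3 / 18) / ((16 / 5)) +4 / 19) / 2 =479 / 3648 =0.13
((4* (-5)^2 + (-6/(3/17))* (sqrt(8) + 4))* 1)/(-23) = 36/23 + 68* sqrt(2)/23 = 5.75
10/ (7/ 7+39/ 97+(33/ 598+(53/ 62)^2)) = 222975064/ 48786833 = 4.57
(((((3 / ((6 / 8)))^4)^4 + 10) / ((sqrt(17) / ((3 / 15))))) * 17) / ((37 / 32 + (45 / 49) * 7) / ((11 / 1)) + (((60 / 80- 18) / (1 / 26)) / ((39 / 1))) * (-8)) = 10582799441984 * sqrt(17) / 1141935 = 38210581.09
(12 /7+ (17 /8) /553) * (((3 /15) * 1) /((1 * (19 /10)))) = 7601 /42028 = 0.18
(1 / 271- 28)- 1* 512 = -146339 / 271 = -540.00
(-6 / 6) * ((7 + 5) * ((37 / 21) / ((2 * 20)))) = -37 / 70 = -0.53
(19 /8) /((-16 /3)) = -57 /128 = -0.45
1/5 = 0.20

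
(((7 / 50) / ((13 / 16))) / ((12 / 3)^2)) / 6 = 7 / 3900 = 0.00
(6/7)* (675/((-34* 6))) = -2.84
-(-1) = 1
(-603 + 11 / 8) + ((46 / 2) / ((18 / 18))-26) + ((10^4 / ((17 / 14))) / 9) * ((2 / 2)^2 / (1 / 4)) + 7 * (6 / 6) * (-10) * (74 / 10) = 3105907 / 1224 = 2537.51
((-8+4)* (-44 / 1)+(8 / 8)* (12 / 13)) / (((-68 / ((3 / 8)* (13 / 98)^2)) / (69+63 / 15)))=-820755 / 653072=-1.26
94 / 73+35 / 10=699 / 146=4.79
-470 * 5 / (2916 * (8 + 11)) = -1175 / 27702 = -0.04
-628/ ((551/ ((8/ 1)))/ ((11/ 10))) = -27632/ 2755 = -10.03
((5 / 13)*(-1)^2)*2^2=20 / 13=1.54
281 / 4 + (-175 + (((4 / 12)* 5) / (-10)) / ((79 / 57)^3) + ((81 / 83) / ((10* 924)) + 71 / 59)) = -770477614805783 / 7436388907640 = -103.61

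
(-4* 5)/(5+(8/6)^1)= -3.16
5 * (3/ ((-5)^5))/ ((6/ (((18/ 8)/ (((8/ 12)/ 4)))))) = -27/ 2500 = -0.01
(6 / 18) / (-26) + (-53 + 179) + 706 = 831.99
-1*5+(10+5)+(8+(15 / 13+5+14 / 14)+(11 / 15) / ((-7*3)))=102862 / 4095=25.12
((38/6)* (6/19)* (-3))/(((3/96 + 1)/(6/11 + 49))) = -34880/121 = -288.26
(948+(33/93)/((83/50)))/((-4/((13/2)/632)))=-2.44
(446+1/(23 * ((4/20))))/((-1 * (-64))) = 10263/1472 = 6.97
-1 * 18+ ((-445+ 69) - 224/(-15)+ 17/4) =-22489/60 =-374.82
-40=-40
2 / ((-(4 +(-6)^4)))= -1 / 650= -0.00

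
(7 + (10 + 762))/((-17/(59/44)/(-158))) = 3630919/374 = 9708.34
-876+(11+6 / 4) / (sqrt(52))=-876+25 * sqrt(13) / 52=-874.27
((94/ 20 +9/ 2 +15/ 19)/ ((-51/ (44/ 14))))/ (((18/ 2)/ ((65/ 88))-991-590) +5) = 135707/ 344739192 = 0.00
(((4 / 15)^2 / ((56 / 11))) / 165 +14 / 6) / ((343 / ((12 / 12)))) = 0.01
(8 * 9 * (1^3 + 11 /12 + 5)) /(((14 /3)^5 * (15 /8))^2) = 0.00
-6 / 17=-0.35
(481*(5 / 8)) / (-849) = -2405 / 6792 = -0.35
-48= -48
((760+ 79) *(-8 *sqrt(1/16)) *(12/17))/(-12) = 1678/17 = 98.71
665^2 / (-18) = -442225 / 18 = -24568.06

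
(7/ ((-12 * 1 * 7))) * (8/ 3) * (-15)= 10/ 3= 3.33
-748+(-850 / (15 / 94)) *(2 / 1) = -34204 / 3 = -11401.33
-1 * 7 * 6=-42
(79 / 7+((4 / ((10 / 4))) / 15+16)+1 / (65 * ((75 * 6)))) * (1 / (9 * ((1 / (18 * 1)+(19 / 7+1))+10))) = 5608597 / 25374375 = 0.22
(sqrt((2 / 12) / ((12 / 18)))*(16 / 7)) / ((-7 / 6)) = -48 / 49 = -0.98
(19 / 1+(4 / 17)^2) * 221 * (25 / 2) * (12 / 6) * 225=402699375 / 17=23688198.53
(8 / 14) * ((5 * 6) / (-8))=-2.14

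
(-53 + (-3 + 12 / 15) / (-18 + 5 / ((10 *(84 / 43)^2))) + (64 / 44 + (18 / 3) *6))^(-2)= 0.00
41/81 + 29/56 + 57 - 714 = -2975507/4536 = -655.98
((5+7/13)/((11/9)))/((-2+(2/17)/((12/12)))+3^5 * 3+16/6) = 33048/5322317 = 0.01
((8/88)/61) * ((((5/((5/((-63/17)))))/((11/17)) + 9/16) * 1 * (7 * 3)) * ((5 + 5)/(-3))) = 0.54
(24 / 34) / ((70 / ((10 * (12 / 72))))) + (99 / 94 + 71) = 806175 / 11186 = 72.07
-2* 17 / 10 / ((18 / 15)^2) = -85 / 36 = -2.36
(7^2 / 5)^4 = 5764801 / 625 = 9223.68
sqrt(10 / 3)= sqrt(30) / 3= 1.83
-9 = -9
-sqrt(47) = -6.86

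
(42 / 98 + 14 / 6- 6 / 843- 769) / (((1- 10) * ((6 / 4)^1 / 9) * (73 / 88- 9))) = -795803888 / 12728457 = -62.52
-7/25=-0.28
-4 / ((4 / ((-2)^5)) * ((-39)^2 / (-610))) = -19520 / 1521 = -12.83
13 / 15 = 0.87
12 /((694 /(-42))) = -252 /347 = -0.73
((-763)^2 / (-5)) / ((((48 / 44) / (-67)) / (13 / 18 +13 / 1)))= 105977462591 / 1080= 98127280.18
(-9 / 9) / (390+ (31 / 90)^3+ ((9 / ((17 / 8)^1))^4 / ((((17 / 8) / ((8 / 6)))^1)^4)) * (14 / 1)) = -5085327174489000 / 5534074746901690831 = -0.00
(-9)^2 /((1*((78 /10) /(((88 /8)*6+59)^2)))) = 2109375 /13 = 162259.62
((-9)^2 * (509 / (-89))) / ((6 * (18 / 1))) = -1527 / 356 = -4.29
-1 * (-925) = 925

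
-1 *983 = -983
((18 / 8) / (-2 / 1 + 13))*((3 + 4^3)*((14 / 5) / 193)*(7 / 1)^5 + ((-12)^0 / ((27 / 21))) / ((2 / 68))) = 35528591 / 10615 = 3347.02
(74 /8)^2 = 1369 /16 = 85.56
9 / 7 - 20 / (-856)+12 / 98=15011 / 10486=1.43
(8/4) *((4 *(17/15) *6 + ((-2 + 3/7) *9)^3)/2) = -4804847/1715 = -2801.66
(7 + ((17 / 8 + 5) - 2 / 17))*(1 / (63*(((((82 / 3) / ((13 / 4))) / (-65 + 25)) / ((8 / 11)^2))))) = -330200 / 590359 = -0.56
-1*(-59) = 59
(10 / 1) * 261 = 2610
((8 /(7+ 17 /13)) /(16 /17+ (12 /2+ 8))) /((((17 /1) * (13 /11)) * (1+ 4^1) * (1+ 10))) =1 /17145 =0.00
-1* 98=-98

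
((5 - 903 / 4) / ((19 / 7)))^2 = 38204761 / 5776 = 6614.40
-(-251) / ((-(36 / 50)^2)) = -156875 / 324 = -484.18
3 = 3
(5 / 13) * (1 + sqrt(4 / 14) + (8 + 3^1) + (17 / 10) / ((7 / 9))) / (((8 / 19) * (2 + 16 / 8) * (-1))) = -18867 / 5824 -95 * sqrt(14) / 2912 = -3.36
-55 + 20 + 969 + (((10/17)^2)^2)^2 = 6515457449894/6975757441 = 934.01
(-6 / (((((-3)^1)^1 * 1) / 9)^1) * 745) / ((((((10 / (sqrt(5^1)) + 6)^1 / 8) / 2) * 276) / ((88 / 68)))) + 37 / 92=590669 / 1564-49170 * sqrt(5) / 391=96.47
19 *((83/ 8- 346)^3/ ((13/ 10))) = -1838893066875/ 3328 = -552552003.27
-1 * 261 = -261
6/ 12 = 1/ 2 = 0.50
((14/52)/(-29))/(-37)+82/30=2.73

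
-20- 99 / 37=-839 / 37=-22.68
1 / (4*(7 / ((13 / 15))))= 13 / 420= 0.03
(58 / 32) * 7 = 12.69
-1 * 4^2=-16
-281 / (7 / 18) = -5058 / 7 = -722.57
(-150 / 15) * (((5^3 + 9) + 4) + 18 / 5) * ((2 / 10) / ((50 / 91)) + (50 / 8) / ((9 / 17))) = -6462034 / 375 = -17232.09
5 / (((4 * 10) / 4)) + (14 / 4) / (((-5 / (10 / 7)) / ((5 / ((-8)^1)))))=9 / 8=1.12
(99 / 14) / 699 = 33 / 3262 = 0.01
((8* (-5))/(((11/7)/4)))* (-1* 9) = 10080/11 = 916.36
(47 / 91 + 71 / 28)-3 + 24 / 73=10123 / 26572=0.38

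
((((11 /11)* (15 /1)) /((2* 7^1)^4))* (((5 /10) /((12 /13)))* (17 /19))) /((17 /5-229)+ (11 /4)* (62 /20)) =-5525 /6337756432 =-0.00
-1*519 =-519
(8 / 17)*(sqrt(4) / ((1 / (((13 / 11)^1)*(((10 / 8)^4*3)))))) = 24375 / 2992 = 8.15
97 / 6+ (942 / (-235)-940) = -1308257 / 1410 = -927.84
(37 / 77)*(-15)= -555 / 77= -7.21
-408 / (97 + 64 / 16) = -408 / 101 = -4.04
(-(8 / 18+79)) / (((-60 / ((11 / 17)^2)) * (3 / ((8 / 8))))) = 17303 / 93636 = 0.18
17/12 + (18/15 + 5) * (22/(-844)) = 15889/12660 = 1.26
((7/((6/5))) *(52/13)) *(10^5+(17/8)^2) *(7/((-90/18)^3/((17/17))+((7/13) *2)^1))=-20384920465/154656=-131808.14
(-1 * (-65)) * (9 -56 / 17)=6305 / 17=370.88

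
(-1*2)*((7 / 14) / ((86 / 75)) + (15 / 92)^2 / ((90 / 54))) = -164505 / 181976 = -0.90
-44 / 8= -11 / 2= -5.50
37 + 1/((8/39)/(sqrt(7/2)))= 46.12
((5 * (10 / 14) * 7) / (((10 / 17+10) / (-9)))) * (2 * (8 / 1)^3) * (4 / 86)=-43520 / 43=-1012.09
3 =3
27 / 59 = 0.46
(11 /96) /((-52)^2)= 11 /259584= 0.00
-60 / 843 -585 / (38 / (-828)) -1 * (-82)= 68492808 / 5339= 12828.77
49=49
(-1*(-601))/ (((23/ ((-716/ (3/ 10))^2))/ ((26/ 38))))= 400538132800/ 3933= 101840359.22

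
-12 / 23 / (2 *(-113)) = 6 / 2599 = 0.00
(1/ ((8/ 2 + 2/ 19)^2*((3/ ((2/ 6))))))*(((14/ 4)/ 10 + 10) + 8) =0.12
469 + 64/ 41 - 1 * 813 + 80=-10760/ 41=-262.44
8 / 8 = 1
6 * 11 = 66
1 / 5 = 0.20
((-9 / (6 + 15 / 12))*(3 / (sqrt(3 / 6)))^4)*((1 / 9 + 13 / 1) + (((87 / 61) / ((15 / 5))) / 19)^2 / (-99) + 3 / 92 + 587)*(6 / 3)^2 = -9515906290989072 / 9855652697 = -965527.76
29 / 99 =0.29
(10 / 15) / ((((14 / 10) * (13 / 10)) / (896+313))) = 3100 / 7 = 442.86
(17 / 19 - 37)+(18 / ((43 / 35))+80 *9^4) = 428809432 / 817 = 524858.55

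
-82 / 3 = -27.33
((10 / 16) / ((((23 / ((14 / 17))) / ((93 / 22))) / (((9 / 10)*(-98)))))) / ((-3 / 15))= 1435455 / 34408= 41.72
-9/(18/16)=-8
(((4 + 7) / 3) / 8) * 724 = 1991 / 6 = 331.83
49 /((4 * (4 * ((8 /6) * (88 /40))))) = 735 /704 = 1.04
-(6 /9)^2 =-4 /9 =-0.44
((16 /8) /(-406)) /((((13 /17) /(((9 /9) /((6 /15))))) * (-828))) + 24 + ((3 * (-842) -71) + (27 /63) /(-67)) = -753382257185 /292802328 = -2573.01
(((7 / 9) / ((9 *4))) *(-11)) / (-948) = 77 / 307152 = 0.00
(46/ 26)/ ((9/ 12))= 92/ 39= 2.36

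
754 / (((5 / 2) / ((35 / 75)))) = 10556 / 75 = 140.75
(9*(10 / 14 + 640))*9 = 363285 / 7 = 51897.86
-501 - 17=-518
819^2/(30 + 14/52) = 17439786/787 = 22159.83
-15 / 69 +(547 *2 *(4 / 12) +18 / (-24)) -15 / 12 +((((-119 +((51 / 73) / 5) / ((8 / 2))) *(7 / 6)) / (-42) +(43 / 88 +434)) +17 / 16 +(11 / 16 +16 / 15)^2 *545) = 527295538073 / 212762880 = 2478.32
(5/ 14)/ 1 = 5/ 14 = 0.36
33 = 33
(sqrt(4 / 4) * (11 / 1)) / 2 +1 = 13 / 2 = 6.50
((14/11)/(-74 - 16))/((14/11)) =-1/90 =-0.01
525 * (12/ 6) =1050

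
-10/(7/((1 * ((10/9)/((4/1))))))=-25/63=-0.40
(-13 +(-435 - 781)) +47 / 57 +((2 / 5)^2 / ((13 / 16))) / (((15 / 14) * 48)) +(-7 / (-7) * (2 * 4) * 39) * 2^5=2433025814 / 277875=8755.83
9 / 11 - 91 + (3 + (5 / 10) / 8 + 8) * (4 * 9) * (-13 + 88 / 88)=-4869.18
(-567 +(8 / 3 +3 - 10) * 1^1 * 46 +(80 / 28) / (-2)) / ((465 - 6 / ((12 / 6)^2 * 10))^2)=-6449200 / 1815118389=-0.00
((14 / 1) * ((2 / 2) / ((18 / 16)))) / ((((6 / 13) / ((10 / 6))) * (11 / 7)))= 25480 / 891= 28.60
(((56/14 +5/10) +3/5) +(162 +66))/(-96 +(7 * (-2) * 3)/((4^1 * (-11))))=-8547/3485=-2.45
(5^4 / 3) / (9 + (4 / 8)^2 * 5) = 2500 / 123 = 20.33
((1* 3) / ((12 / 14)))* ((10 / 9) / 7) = 5 / 9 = 0.56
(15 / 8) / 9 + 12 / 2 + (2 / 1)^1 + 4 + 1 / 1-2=269 / 24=11.21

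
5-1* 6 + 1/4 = -3/4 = -0.75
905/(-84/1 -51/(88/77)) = -7.04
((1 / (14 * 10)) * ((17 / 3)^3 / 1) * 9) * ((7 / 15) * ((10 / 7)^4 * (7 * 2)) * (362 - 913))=-541412600 / 3087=-175384.71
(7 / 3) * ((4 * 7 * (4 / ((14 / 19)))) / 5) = 70.93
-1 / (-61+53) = 1 / 8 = 0.12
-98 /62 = -49 /31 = -1.58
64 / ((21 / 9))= 192 / 7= 27.43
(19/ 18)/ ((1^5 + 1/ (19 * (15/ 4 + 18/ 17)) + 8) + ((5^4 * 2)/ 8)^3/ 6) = 2518336/ 1516867201365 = 0.00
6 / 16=3 / 8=0.38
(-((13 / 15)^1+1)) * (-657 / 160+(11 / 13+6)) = -39893 / 7800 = -5.11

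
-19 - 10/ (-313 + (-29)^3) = -234664/ 12351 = -19.00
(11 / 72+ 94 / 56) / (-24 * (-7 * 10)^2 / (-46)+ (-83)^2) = 0.00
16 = 16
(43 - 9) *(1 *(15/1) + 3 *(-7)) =-204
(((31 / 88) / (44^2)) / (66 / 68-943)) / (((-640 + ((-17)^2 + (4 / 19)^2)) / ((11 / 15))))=190247 / 471367308244800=0.00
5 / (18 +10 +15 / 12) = 20 / 117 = 0.17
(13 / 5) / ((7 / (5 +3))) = 104 / 35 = 2.97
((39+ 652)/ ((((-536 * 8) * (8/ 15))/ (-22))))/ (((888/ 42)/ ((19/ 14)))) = 2166285/ 5076992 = 0.43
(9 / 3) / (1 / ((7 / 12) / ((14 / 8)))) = 1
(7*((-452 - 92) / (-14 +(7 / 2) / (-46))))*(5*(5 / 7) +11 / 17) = 1141.23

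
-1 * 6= -6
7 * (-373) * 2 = -5222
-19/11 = -1.73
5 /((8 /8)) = 5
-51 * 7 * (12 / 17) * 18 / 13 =-4536 / 13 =-348.92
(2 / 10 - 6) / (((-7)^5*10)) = 29 / 840350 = 0.00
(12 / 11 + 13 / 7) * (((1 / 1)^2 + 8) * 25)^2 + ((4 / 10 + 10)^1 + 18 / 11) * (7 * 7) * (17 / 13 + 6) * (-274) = -1032711221 / 1001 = -1031679.54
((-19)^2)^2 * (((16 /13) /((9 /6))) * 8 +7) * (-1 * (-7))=482578663 /39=12373811.87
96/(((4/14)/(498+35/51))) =2848496/17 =167558.59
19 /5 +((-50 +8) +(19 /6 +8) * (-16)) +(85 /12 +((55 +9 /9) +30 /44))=-101047 /660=-153.10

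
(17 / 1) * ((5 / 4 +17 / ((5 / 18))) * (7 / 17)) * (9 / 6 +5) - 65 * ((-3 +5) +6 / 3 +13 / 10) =99879 / 40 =2496.98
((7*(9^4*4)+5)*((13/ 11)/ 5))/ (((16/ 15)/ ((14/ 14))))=7164807/ 176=40709.13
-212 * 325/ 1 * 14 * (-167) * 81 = 13048144200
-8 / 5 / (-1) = 8 / 5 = 1.60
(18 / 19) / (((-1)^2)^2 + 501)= 9 / 4769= 0.00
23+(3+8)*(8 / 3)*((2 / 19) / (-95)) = 124369 / 5415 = 22.97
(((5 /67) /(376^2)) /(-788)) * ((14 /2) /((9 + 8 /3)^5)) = -243 /11200795998560000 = -0.00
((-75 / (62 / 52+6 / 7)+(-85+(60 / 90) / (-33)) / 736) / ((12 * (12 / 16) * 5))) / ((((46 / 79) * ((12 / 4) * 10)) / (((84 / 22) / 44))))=-551746426973 / 136146835756800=-0.00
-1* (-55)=55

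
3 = 3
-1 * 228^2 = -51984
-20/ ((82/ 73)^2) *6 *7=-1119090/ 1681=-665.73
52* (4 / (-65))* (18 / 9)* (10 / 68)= -16 / 17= -0.94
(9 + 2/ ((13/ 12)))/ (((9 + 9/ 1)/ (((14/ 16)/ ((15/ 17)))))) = 5593/ 9360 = 0.60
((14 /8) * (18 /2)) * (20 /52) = 315 /52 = 6.06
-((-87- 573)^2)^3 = -82653950016000000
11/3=3.67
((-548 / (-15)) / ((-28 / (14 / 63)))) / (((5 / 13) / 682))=-2429284 / 4725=-514.13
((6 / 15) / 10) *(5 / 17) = 1 / 85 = 0.01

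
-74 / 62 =-37 / 31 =-1.19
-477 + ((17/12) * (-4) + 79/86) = -124291/258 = -481.75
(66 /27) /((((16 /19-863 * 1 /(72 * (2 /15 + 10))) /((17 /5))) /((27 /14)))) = -186048 /3955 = -47.04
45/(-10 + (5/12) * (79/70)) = -7560/1601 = -4.72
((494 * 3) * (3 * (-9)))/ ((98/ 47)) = -940329/ 49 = -19190.39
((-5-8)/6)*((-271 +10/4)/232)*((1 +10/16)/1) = 30251/7424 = 4.07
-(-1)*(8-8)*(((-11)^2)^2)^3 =0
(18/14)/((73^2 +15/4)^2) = 0.00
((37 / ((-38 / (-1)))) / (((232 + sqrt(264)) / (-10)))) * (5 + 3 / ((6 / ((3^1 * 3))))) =-1073 / 2678 + 37 * sqrt(66) / 10712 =-0.37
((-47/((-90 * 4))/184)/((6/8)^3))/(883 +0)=47/24675435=0.00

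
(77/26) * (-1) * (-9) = 693/26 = 26.65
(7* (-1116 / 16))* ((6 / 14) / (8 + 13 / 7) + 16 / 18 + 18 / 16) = -739319 / 736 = -1004.51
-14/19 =-0.74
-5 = -5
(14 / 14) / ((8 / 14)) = 7 / 4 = 1.75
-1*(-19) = 19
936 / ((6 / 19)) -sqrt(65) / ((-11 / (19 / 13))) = 19* sqrt(65) / 143+2964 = 2965.07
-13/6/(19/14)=-91/57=-1.60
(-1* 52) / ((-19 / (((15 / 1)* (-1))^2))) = 615.79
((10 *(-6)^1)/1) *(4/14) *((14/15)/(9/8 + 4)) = -128/41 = -3.12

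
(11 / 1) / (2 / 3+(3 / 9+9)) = 1.10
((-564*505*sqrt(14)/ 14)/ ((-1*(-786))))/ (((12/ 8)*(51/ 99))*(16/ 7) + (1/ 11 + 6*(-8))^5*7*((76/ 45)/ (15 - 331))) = -13589149199175*sqrt(14)/ 4957630259654668207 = -0.00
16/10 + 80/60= 44/15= 2.93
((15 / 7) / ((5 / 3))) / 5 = 9 / 35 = 0.26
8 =8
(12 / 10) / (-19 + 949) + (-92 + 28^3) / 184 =4235421 / 35650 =118.81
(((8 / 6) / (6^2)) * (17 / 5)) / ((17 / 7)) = 7 / 135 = 0.05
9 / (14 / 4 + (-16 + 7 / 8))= -24 / 31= -0.77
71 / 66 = 1.08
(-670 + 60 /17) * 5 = -56650 /17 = -3332.35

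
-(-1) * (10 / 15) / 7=2 / 21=0.10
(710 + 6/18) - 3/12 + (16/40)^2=213073/300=710.24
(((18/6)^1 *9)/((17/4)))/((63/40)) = 480/119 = 4.03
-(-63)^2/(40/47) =-186543/40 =-4663.58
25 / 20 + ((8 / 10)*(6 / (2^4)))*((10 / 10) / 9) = 1.28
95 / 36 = 2.64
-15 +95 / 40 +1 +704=692.38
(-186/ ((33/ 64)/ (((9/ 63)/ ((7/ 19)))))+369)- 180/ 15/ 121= 1357901/ 5929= 229.03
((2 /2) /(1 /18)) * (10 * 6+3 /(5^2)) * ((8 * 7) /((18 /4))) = 336672 /25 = 13466.88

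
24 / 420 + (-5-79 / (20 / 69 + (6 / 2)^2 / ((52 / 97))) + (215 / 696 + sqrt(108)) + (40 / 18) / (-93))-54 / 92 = -3260244229223 / 330300187560 + 6 * sqrt(3) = 0.52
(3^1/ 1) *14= 42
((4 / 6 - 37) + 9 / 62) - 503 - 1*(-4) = -99545 / 186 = -535.19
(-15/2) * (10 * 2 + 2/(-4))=-585/4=-146.25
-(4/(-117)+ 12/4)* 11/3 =-3817/351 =-10.87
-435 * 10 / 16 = -2175 / 8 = -271.88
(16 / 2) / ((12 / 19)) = 38 / 3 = 12.67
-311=-311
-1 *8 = -8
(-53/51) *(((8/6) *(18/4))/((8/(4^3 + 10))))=-1961/34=-57.68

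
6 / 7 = 0.86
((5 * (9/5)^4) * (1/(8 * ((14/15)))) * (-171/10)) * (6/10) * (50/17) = -10097379/47600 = -212.13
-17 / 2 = -8.50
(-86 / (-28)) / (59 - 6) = 43 / 742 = 0.06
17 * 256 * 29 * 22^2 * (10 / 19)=610846720 / 19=32149827.37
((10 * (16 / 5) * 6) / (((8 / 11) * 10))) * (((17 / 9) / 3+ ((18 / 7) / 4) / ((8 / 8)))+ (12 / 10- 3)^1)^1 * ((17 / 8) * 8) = -372878 / 1575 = -236.75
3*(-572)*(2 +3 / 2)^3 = -147147 / 2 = -73573.50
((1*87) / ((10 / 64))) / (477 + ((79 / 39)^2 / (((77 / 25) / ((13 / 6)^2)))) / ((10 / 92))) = 34727616 / 33339065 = 1.04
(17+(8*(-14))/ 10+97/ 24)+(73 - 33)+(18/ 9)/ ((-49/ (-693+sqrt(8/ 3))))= 65627/ 840 - 4*sqrt(6)/ 147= 78.06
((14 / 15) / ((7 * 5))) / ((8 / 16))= 4 / 75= 0.05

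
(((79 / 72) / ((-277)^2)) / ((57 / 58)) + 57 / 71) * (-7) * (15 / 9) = -314114269595 / 33536404404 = -9.37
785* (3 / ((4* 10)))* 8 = 471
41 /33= 1.24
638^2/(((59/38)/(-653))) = -10100389816/59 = -171193047.73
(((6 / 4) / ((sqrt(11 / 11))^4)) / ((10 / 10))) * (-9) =-27 / 2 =-13.50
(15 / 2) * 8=60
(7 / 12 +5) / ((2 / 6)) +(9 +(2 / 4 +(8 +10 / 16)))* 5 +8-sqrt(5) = 113.14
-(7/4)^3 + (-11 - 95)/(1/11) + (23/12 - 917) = -400597/192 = -2086.44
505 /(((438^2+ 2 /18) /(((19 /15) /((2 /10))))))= 28785 /1726597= 0.02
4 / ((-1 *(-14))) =2 / 7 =0.29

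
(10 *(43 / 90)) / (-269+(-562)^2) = 43 / 2840175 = 0.00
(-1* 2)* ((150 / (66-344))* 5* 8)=6000 / 139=43.17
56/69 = 0.81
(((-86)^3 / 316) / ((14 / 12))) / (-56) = 238521 / 7742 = 30.81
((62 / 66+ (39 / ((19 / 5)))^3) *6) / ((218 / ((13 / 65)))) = 244903504 / 41119705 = 5.96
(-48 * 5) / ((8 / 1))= -30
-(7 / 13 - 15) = 188 / 13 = 14.46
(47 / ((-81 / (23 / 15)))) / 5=-0.18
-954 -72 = -1026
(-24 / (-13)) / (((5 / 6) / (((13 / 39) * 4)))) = 192 / 65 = 2.95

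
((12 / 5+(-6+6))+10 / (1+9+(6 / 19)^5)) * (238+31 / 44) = 2211039790713 / 2724564260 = 811.52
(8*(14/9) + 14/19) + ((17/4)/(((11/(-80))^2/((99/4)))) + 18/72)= 41961857/7524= 5577.07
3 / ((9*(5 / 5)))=0.33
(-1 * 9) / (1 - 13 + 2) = 9 / 10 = 0.90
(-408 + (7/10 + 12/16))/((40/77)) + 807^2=520373113/800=650466.39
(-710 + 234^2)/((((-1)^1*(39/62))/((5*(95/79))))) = -1591654700/3081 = -516603.28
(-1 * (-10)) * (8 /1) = 80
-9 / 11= -0.82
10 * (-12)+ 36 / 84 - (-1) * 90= -207 / 7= -29.57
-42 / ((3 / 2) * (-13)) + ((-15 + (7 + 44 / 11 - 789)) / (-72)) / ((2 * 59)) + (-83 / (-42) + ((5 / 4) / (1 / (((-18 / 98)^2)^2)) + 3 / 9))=2902210741225 / 636710740848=4.56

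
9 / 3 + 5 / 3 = 14 / 3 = 4.67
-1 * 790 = -790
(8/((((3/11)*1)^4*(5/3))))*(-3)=-117128/45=-2602.84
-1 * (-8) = 8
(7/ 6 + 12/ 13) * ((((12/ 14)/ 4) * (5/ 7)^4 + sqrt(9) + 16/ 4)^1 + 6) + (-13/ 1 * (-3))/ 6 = 88575989/ 2621892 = 33.78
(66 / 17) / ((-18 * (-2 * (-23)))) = -11 / 2346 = -0.00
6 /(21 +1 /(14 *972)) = 81648 /285769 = 0.29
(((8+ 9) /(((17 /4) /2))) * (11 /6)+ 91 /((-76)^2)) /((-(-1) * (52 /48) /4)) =254417 /4693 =54.21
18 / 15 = 6 / 5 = 1.20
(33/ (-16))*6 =-99/ 8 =-12.38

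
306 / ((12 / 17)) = 867 / 2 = 433.50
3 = 3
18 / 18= 1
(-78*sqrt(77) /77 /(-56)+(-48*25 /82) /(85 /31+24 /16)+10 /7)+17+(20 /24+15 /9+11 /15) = 39*sqrt(77) /2156+41239867 /2264430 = 18.37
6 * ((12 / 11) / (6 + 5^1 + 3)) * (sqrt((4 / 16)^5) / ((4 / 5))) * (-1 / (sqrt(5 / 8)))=-9 * sqrt(10) / 1232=-0.02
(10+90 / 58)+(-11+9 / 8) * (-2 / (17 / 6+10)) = 58463 / 4466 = 13.09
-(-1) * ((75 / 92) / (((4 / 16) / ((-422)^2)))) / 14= 6678150 / 161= 41479.19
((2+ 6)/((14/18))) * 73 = 750.86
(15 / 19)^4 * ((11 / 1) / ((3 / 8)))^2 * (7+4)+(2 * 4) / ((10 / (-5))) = 478638716 / 130321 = 3672.77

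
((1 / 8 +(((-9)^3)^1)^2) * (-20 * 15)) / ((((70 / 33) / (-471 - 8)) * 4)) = 1008058783545 / 112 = 9000524853.08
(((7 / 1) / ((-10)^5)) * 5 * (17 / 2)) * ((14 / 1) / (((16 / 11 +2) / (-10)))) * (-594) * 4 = -2721411 / 9500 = -286.46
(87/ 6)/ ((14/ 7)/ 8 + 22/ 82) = 2378/ 85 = 27.98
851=851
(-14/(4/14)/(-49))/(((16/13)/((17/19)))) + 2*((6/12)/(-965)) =212961/293360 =0.73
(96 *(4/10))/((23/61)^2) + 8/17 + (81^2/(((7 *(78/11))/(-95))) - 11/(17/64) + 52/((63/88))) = -902644766923/73652670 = -12255.42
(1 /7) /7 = 1 /49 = 0.02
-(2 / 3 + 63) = -191 / 3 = -63.67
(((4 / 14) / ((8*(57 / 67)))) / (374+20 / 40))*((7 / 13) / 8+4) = 9447 / 20720336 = 0.00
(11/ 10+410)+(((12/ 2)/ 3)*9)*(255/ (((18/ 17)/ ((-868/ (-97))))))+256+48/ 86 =1645843421/ 41710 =39459.20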